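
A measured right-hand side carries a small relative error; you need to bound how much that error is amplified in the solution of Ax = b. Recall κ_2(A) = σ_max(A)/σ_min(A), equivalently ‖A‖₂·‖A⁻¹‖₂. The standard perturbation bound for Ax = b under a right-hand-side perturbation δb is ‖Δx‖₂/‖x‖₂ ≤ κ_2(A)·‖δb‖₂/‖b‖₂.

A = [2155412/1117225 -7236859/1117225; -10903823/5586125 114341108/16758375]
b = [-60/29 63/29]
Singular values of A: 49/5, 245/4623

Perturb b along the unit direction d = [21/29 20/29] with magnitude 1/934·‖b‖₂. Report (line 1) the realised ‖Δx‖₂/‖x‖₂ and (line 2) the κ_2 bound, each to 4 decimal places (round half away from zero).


0.1980
0.1980

from the listed singular values, σ₁ = 49/5, σ_n = 245/4623
condition number: (49/5) ÷ (245/4623) = 184.9200
perturbation bound = 184.9200·1/934 = 0.1980
solve Ax = b  →  x = [-0.0857 0.2939]
2-norm of b is 3.0000; of x, 0.3061
δb = ε·‖b‖·d = [0.0023 0.0022]; solving A·Δx = δb gives ‖Δx‖ = 0.0606
realised ‖Δx‖/‖x‖ = 0.1980
tightness: 0.1980 against a bound of 0.1980; the bound is attained (ratio 1)


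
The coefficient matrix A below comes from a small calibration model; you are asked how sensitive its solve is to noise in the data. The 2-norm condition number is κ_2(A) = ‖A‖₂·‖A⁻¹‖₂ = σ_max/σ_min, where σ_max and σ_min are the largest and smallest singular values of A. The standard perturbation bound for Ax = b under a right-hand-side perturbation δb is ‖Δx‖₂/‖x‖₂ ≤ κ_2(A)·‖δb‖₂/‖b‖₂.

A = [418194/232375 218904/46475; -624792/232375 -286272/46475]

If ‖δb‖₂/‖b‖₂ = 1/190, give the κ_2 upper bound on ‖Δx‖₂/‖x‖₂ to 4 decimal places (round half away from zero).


M = AᵀA = [22610050596/2159925625 10816191792/431985125; 10816191792/431985125 5194824768/86397025]. tr(M)=902252484/12780625, det(M)=796594176/319515625
λ_max, λ_min = (902252484/12780625 ± √812430589453667856/163344375390625)/2 = 1764/25, 451584/12780625
κ = σ_max/σ_min = (42/5)/(672/3575) = 44.6875
worst-case relative error ≤ 44.6875 × 1/190 = 0.2352

0.2352


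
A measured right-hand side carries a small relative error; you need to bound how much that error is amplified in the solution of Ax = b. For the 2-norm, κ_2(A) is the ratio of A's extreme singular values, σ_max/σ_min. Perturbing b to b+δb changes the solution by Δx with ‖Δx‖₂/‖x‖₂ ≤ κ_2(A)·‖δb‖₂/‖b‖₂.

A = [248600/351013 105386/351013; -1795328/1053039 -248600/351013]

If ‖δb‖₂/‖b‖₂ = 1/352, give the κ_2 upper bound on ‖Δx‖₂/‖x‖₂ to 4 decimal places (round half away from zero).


form AᵀA = [22363433536/6561486009 3106008400/2187162003; 3106008400/2187162003 431409284/729054001] with trace 155302468/38825361 and determinant 4096/38825361
eigenvalues of AᵀA: λ = (tr ± √(tr²−4·det))/2 = 4, 1024/38825361
σ_max=√4=2, σ_min=√(1024/38825361)=(32/6231) → κ = 389.4375
perturbation bound = 389.4375·1/352 = 1.1064

1.1064


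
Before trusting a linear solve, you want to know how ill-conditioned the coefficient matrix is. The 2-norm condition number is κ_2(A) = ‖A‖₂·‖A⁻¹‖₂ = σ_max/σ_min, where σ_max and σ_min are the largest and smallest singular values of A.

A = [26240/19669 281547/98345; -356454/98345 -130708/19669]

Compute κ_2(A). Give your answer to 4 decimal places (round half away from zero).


44.5000

M = AᵀA = [853685764/57229225 319403448/11445845; 319403448/11445845 2996350561/57229225]. tr(M)=532877/7921, det(M)=11303044/4950625
eigenvalues of AᵀA: λ = (tr ± √(tr²−4·det))/2 = 1681/25, 6724/198025
κ_2(A) = √(λ_max/λ_min) = √((1681/25) / (6724/198025)) = 44.5000


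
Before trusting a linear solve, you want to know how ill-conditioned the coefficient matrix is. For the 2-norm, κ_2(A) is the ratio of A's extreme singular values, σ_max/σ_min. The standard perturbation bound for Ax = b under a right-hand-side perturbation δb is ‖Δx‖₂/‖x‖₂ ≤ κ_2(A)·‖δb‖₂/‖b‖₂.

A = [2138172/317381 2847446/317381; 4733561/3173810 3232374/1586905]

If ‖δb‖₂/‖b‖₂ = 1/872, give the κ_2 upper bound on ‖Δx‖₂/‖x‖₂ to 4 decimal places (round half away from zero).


0.4439

form AᵀA = [285297174241/5992308100 95097294747/1498077025; 95097294747/1498077025 126797715496/1498077025] with trace 31699521449/239692324 and determinant 6996025/59923081
eigenvalues of AᵀA: λ = (tr ± √(tr²−4·det))/2 = 529/4, 52900/59923081
κ = σ_max/σ_min = (23/2)/(230/7741) = 387.0500
bound on ‖Δx‖/‖x‖: κ·ε = 387.0500·1/872 = 0.4439


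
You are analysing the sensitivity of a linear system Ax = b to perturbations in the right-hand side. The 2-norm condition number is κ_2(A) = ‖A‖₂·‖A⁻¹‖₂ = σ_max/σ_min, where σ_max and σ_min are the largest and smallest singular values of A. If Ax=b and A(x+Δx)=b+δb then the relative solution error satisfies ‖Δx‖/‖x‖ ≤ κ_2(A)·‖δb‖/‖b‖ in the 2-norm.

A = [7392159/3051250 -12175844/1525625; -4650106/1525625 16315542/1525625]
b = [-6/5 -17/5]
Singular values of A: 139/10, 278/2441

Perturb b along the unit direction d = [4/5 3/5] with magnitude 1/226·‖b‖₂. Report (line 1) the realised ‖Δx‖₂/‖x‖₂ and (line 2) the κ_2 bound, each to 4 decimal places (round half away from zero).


0.0053
0.5400

σ_max = 139/10, σ_min = 278/2441
κ_2(A) = (139/10) / (278/2441) = 122.0500
worst-case relative error ≤ 122.0500 × 1/226 = 0.5400
solve Ax = b  →  x = [-25.2478 -7.5138]
‖b‖ = 3.6056, ‖x‖ = 26.3421
Δx = A⁻¹·δb where δb = 1/226·3.6056·d; ‖Δx‖ = 0.1401
relative error = 0.0053
tightness: 0.0053 against a bound of 0.5400 (unrounded ratio ≈ 0.0098)


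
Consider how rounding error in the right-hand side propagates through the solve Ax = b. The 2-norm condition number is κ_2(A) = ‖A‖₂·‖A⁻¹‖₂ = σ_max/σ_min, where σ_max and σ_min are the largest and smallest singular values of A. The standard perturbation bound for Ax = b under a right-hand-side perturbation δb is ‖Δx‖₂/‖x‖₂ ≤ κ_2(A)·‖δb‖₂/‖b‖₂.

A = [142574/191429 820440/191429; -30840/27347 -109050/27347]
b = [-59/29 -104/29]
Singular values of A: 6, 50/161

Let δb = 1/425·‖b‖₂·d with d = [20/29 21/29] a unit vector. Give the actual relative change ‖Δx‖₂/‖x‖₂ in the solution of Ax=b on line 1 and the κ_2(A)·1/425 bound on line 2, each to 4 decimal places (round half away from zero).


from the listed singular values, σ₁ = 6, σ_n = 50/161
κ_2(A) = 6 / (50/161) = 19.3200
worst-case relative error ≤ 19.3200 × 1/425 = 0.0455
solve Ax = b  →  x = [12.6024 -2.6647]
‖b‖ = 4.1231, ‖x‖ = 12.8811
with δb = [0.0067 0.0070], A·Δx = δb → ‖Δx‖ = 0.0312
realised ‖Δx‖/‖x‖ = 0.0024
so the bound overstates the realised error by a factor of ≈ 18.7447 (computed from the unrounded values)

0.0024
0.0455


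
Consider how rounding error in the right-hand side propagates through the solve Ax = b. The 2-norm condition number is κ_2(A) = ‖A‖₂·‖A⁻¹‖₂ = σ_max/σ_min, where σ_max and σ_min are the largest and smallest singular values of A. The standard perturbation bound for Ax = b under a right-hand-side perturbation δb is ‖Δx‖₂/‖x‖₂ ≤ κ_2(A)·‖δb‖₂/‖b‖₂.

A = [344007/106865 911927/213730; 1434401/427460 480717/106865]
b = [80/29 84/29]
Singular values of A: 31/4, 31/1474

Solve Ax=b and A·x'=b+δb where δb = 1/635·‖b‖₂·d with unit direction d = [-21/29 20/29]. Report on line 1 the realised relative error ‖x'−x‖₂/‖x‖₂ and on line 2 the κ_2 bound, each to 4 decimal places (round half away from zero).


0.5803
0.5803

σ_max = 31/4, σ_min = 31/1474
κ = σ_max/σ_min = (31/4)/(31/1474) = 368.5000
bound on ‖Δx‖/‖x‖: κ·ε = 368.5000·1/635 = 0.5803
solve Ax = b  →  x = [0.3097 0.4129]
‖b‖ = 4.0000, ‖x‖ = 0.5161
δb = ε·‖b‖·d = [-0.0046 0.0043]; solving A·Δx = δb gives ‖Δx‖ = 0.2995
realised ‖Δx‖/‖x‖ = 0.5803
realised/bound = 1 exactly: the bound is attained for this b and d


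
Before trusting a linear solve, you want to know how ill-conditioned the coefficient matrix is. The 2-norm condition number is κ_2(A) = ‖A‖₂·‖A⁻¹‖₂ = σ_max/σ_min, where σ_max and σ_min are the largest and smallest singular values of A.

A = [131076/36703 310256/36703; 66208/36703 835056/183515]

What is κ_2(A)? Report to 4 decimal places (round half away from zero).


AᵀA = [74617360/4661281 894889152/23306405; 894889152/23306405 10739751424/116532025]; tr = 12605185424/116532025, det = 116985856/116532025
eigenvalues of AᵀA: λ = (tr ± √(tr²−4·det))/2 = 2704/25, 43264/4661281
so κ_2 = √((2704/25) / (43264/4661281)) = 107.9500

107.9500


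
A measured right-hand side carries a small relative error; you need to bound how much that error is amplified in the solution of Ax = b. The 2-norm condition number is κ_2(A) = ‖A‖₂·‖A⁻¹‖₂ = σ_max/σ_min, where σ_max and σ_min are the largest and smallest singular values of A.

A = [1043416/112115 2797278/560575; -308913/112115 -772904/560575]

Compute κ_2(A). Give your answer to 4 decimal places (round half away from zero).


M = AᵀA = [2786221625/29575937 1485875160/29575937; 1485875160/29575937 792672452/29575937]. tr(M)=210523181/1739761, det(M)=1464100/1739761
solving λ² − 210523181/1739761·λ + 1464100/1739761 = 0 gives λ = 121, 12100/1739761
so κ_2 = √(121 / (12100/1739761)) = 131.9000

131.9000


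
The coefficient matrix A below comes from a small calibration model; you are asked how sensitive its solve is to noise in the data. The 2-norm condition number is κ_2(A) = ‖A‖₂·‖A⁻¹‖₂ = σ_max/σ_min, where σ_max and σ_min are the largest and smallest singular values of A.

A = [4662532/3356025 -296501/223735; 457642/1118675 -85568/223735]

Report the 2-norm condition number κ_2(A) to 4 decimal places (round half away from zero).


M = AᵀA = [37798608724/18020646081 -11999391460/6006882027; -11999391460/6006882027 3809389025/2002294009]. tr(M)=85711189/21427641, det(M)=2500/21427641
solving λ² − 85711189/21427641·λ + 2500/21427641 = 0 gives λ = 4, 625/21427641
κ = σ_max/σ_min = 2/(25/4629) = 370.3200

370.3200


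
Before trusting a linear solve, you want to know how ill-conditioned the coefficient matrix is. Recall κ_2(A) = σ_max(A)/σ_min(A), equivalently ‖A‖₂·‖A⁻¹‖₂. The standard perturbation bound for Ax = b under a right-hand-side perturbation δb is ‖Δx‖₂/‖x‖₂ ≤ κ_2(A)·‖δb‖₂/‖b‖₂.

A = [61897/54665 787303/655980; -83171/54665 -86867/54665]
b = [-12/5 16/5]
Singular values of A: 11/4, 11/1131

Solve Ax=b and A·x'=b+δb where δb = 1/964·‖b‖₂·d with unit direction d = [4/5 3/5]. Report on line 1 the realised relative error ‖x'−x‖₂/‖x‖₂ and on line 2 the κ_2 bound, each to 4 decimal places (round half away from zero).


0.2933
0.2933

σ_max = 11/4, σ_min = 11/1131
κ = σ_max/σ_min = (11/4)/(11/1131) = 282.7500
perturbation bound = 282.7500·1/964 = 0.2933
solve Ax = b  →  x = [-1.0031 -1.0533]
2-norm of b is 4.0000; of x, 1.4545
δb = ε·‖b‖·d = [0.0033 0.0025]; solving A·Δx = δb gives ‖Δx‖ = 0.4266
realised ‖Δx‖/‖x‖ = 0.2933
so the bound is sharp here: realised error equals the bound


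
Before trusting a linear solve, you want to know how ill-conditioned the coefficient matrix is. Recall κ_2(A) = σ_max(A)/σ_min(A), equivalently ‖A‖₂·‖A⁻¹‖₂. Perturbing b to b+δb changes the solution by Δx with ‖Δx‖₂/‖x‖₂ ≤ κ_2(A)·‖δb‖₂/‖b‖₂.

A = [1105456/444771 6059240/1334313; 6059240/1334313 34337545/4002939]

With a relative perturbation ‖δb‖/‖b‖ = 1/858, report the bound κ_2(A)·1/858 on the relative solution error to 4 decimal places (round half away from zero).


M = AᵀA = [165095799616/6160523121 928523996840/18481569363; 928523996840/18481569363 5223171283825/55444708089]. tr(M)=23214648721/191850201, det(M)=93702400/191850201
eigenvalues of AᵀA: λ = (tr ± √(tr²−4·det))/2 = 121, 774400/191850201
so κ_2 = √(121 / (774400/191850201)) = 173.1375
bound on ‖Δx‖/‖x‖: κ·ε = 173.1375·1/858 = 0.2018

0.2018


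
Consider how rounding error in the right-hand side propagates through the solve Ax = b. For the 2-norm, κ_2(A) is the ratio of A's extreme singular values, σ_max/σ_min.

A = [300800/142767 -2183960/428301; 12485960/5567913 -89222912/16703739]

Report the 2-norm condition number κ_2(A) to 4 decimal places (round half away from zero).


354.4560

form AᵀA = [349013377600/36862848009 -2512761118720/110588544027; -2512761118720/110588544027 18092049054784/331765632081] with trace 125640055936/1963110249 and determinant 64000000/1963110249
solving λ² − 125640055936/1963110249·λ + 64000000/1963110249 = 0 gives λ = 64, 1000000/1963110249
κ = σ_max/σ_min = 8/(1000/44307) = 354.4560


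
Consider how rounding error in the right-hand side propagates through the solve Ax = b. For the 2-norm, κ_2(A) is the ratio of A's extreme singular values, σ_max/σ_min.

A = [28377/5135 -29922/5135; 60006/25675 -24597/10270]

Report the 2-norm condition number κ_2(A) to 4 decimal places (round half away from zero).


197.5000

form AᵀA = [140426469/3900625 -29487969/780125; -29487969/780125 4954221/124820] with trace 1180983501/15602500 and determinant 57289761/390062500
char-poly roots: 7569/100 and 7569/3900625
σ_max=√(7569/100)=(87/10), σ_min=√(7569/3900625)=(87/1975) → κ = 197.5000


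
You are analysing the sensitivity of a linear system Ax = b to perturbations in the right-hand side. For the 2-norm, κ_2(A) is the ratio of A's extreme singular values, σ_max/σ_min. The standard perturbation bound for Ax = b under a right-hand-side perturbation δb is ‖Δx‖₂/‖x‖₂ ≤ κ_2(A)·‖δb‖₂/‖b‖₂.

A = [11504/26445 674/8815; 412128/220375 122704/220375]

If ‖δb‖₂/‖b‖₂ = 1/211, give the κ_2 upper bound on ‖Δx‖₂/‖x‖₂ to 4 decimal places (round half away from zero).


0.1911

M = AᵀA = [958571776/260015625 93132256/86671875; 93132256/86671875 9125636/28890625]. tr(M)=1665124/416025, det(M)=4096/416025
eigenvalues of AᵀA: λ = (tr ± √(tr²−4·det))/2 = 4, 1024/416025
σ_max=√4=2, σ_min=√(1024/416025)=(32/645) → κ = 40.3125
perturbation bound = 40.3125·1/211 = 0.1911


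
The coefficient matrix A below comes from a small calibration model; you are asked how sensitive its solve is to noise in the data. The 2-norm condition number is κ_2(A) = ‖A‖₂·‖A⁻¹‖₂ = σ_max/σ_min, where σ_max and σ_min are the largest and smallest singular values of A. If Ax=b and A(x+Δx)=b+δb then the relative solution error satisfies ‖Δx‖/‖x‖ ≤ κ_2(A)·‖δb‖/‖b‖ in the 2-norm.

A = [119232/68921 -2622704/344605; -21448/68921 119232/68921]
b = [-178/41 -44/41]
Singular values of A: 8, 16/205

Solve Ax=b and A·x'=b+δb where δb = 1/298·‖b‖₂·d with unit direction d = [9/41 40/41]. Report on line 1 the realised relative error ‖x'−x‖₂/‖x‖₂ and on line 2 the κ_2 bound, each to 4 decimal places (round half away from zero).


0.0075
0.3440

from the listed singular values, σ₁ = 8, σ_n = 16/205
κ = σ_max/σ_min = 8/(16/205) = 102.5000
bound on ‖Δx‖/‖x‖: κ·ε = 102.5000·1/298 = 0.3440
solve Ax = b  →  x = [-25.1098 -5.1372]
‖b‖₂ = 4.4721 and ‖x‖₂ = 25.6299
with δb = [0.0033 0.0146], A·Δx = δb → ‖Δx‖ = 0.1923
relative error = 0.0075
so the bound overstates the realised error by a factor of ≈ 45.8481 (computed from the unrounded values)


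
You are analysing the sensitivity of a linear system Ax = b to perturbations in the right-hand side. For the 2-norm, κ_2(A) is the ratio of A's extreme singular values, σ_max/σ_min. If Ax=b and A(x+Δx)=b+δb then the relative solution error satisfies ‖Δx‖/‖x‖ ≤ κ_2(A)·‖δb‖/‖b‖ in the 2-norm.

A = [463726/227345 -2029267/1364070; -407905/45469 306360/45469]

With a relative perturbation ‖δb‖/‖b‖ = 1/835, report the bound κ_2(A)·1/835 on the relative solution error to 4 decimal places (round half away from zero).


0.3984

AᵀA = [2602441421/30747025 -5855410541/92241075; -5855410541/92241075 52700017369/1106892900]; tr = 5855516341/44275716, det = 6996025/44275716
char-poly roots: 529/4 and 13225/11068929
κ_2(A) = √(λ_max/λ_min) = √((529/4) / (13225/11068929)) = 332.7000
perturbation bound = 332.7000·1/835 = 0.3984


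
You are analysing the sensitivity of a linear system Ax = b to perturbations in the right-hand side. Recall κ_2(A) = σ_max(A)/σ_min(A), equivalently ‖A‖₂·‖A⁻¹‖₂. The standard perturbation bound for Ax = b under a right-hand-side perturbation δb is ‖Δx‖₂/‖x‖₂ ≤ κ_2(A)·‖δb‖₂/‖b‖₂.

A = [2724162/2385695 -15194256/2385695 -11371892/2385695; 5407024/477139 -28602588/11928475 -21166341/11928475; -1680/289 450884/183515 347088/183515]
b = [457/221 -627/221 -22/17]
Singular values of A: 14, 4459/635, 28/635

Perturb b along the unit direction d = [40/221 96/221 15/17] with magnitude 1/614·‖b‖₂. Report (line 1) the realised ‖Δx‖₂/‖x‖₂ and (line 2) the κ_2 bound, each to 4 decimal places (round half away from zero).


σ_max = 14, σ_min = 28/635
κ_2(A) = 14 / (28/635) = 317.5000
worst-case relative error ≤ 317.5000 × 1/614 = 0.5171
solve Ax = b  →  x = [-0.2641 26.9396 -36.4917]
2-norm of b is 3.7417; of x, 45.3592
re-solving with b+δb shifts x by Δx of norm 0.1382
relative error = 0.0030
so the bound overstates the realised error by a factor of ≈ 169.7186 (computed from the unrounded values)

0.0030
0.5171


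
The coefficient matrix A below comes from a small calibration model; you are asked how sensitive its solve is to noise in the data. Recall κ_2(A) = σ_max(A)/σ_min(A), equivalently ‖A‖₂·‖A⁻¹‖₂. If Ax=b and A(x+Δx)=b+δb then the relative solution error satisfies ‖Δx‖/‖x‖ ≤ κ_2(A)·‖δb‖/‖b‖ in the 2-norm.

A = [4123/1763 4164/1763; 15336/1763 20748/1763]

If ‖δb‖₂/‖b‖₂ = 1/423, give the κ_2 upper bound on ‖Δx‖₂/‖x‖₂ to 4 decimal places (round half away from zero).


form AᵀA = [150025/1849 199500/1849; 199500/1849 266400/1849] with trace 416425/1849 and determinant 90000/1849
λ_max, λ_min = (416425/1849 ± √172744140625/3418801)/2 = 225, 400/1849
so κ_2 = √(225 / (400/1849)) = 32.2500
bound on ‖Δx‖/‖x‖: κ·ε = 32.2500·1/423 = 0.0762

0.0762


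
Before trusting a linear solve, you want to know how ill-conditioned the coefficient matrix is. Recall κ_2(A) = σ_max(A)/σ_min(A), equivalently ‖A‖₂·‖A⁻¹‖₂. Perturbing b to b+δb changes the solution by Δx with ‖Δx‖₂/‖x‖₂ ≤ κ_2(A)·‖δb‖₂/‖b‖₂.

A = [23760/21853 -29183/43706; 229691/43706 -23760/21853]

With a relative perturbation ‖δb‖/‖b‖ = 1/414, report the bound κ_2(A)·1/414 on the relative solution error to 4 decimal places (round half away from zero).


form AᵀA = [32728201/1136356 -1829520/284089; -1829520/284089 1849969/1136356] with trace 10285/338 and determinant 14641/2704
char-poly roots: 121/4 and 121/676
so κ_2 = √((121/4) / (121/676)) = 13.0000
worst-case relative error ≤ 13.0000 × 1/414 = 0.0314

0.0314


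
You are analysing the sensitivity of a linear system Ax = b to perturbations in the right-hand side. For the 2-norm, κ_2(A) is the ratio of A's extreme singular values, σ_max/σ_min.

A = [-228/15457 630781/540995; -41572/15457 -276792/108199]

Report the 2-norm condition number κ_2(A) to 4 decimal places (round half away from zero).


4.5500

form AᵀA = [1028128/142129 34140492/4974515; 34140492/4974515 1376103481/174108025] with trace 3133841/207025 and determinant 2085136/207025
solving λ² − 3133841/207025·λ + 2085136/207025 = 0 gives λ = 361/25, 5776/8281
κ = σ_max/σ_min = (19/5)/(76/91) = 4.5500


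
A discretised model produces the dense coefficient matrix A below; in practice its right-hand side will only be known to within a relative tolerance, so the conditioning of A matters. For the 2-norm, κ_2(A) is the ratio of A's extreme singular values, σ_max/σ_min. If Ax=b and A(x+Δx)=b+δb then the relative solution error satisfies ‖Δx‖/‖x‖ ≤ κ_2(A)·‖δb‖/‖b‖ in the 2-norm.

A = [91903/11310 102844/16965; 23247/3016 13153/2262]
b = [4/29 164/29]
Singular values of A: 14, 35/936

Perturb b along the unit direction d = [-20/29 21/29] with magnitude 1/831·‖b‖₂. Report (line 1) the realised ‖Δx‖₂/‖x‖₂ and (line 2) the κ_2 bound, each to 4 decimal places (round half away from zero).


0.0017
0.4505

from the listed singular values, σ₁ = 14, σ_n = 35/936
condition number: 14 ÷ (35/936) = 374.4000
perturbation bound = 374.4000·1/831 = 0.4505
solve Ax = b  →  x = [-63.9543 85.7486]
2-norm of b is 5.6569; of x, 106.9718
with δb = [-0.0047 0.0049], A·Δx = δb → ‖Δx‖ = 0.1820
realised ‖Δx‖/‖x‖ = 0.0017
so the bound overstates the realised error by a factor of ≈ 264.7417 (computed from the unrounded values)


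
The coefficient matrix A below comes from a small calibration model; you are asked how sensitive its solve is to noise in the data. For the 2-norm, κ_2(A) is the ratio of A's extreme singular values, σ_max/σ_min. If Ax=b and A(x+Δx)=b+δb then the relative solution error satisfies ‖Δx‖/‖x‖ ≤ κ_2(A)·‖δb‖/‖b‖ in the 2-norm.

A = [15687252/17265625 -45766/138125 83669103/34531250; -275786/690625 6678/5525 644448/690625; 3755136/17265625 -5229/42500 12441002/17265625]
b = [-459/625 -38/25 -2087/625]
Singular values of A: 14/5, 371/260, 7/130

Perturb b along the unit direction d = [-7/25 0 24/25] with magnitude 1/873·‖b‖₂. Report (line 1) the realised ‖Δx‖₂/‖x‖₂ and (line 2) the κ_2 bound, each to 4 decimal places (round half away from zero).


0.0014
0.0596

σ_max = 14/5, σ_min = 7/130
κ_2(A) = (14/5) / (7/130) = 52.0000
worst-case relative error ≤ 52.0000 × 1/873 = 0.0596
solve Ax = b  →  x = [47.3099 25.6001 -14.5428]
‖b‖ = 3.7417, ‖x‖ = 55.7233
with δb = [-0.0012 0.0000 0.0041], A·Δx = δb → ‖Δx‖ = 0.0796
relative error = 0.0014
tightness: 0.0014 against a bound of 0.0596 (unrounded ratio ≈ 0.0240)


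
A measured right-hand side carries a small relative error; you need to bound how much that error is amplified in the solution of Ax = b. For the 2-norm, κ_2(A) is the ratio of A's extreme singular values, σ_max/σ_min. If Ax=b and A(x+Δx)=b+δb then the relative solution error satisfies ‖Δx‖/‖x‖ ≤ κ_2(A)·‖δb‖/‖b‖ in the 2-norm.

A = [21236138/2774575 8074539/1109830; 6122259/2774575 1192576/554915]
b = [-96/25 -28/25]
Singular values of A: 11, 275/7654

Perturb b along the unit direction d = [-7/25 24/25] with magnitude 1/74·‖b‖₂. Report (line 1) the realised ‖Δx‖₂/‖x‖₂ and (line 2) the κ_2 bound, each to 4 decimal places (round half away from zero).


4.1373
4.1373

σ_max = 11, σ_min = 275/7654
condition number: 11 ÷ (275/7654) = 306.1600
perturbation bound = 306.1600·1/74 = 4.1373
solve Ax = b  →  x = [-0.2633 -0.2508]
2-norm of b is 4.0000; of x, 0.3636
δb = ε·‖b‖·d = [-0.0151 0.0519]; solving A·Δx = δb gives ‖Δx‖ = 1.5045
dividing the unrounded norms, ‖Δx‖/‖x‖ = 4.1373
so the bound is sharp here: realised error equals the bound


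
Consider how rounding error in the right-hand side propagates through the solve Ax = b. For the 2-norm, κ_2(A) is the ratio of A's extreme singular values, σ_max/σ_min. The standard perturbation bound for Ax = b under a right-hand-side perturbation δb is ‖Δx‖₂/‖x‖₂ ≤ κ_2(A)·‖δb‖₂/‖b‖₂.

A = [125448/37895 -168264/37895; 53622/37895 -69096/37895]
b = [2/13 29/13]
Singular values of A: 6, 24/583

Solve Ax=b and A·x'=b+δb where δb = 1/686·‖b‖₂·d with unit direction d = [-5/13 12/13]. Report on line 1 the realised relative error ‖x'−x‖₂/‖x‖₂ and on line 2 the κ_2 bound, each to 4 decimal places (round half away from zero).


σ_max = 6, σ_min = 24/583
κ = σ_max/σ_min = 6/(24/583) = 145.7500
worst-case relative error ≤ 145.7500 × 1/686 = 0.2125
solve Ax = b  →  x = [38.9667 29.0167]
‖b‖ = 2.2361, ‖x‖ = 48.5836
Δx = A⁻¹·δb where δb = 1/686·2.2361·d; ‖Δx‖ = 0.0792
realised ‖Δx‖/‖x‖ = 0.0016
so the bound overstates the realised error by a factor of ≈ 130.3635 (computed from the unrounded values)

0.0016
0.2125


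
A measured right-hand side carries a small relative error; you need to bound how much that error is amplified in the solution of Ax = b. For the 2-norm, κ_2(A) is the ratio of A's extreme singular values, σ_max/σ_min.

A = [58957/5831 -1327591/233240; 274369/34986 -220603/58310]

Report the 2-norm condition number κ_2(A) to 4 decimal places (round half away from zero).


AᵀA = [200411750725/1224020196 -71173119355/816013464; -71173119355/816013464 101645952041/2176035904]; tr = 14260905121/67765824, det = 11051265625/271063296
eigenvalues of AᵀA: λ = (tr ± √(tr²−4·det))/2 = 841/4, 13140625/67765824
so κ_2 = √((841/4) / (13140625/67765824)) = 32.9280

32.9280


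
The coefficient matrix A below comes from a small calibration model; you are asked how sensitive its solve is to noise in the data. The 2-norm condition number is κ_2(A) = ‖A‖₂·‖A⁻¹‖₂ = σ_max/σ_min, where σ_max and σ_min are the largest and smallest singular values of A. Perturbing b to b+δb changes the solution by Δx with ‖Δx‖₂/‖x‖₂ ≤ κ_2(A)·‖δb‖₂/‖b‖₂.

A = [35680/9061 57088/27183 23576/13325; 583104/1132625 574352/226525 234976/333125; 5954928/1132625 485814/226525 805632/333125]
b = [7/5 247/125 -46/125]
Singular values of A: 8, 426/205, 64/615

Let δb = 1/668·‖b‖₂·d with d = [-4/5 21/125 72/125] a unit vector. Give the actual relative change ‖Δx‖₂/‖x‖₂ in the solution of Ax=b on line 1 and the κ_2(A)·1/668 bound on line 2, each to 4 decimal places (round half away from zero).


0.0036
0.1151

largest singular value 8, smallest 64/615
κ = σ_max/σ_min = 8/(64/615) = 76.8750
κ_2(A)·‖δb‖/‖b‖ = 0.1151
solve Ax = b  →  x = [2.9100 2.6428 -8.8221]
‖b‖₂ = 2.4495 and ‖x‖₂ = 9.6583
with δb = [-0.0029 0.0006 0.0021], A·Δx = δb → ‖Δx‖ = 0.0352
relative error = 0.0036
tightness: 0.0036 against a bound of 0.1151 (unrounded ratio ≈ 0.0317)


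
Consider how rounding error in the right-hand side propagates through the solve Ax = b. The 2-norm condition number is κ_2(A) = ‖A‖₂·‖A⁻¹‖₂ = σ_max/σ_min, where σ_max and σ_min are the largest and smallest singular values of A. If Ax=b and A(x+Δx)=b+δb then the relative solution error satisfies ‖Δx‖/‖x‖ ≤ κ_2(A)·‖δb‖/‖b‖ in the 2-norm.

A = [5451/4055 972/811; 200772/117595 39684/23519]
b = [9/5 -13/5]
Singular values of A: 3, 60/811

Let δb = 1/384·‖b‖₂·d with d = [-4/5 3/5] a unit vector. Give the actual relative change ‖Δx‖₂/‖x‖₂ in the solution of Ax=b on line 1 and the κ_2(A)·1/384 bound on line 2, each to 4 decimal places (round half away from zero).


0.0027
0.1056

from the listed singular values, σ₁ = 3, σ_n = 60/811
κ_2(A) = 3 / (60/811) = 40.5500
bound on ‖Δx‖/‖x‖: κ·ε = 40.5500·1/384 = 0.1056
solve Ax = b  →  x = [27.7241 -29.5937]
‖b‖ = 3.1623, ‖x‖ = 40.5514
Δx = A⁻¹·δb where δb = 1/384·3.1623·d; ‖Δx‖ = 0.1113
relative error = 0.0027
tightness: 0.0027 against a bound of 0.1056 (unrounded ratio ≈ 0.0260)


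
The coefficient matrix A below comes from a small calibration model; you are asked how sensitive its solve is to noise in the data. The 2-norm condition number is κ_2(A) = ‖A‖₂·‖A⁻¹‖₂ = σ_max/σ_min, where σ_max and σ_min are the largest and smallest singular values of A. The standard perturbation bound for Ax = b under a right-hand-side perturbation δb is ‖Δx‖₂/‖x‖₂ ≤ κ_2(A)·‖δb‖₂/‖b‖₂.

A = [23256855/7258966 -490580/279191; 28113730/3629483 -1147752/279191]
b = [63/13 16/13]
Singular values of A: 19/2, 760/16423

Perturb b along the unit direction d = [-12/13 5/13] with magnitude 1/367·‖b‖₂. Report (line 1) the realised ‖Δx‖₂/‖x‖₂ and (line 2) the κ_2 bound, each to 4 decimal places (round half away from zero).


0.0034
0.5594

from the listed singular values, σ₁ = 19/2, σ_n = 760/16423
condition number: (19/2) ÷ (760/16423) = 205.2875
κ_2(A)·‖δb‖/‖b‖ = 0.5594
solve Ax = b  →  x = [-40.3975 -76.4164]
‖b‖ = 5.0000, ‖x‖ = 86.4374
re-solving with b+δb shifts x by Δx of norm 0.2944
relative error = 0.0034
tightness: 0.0034 against a bound of 0.5594 (unrounded ratio ≈ 0.0061)


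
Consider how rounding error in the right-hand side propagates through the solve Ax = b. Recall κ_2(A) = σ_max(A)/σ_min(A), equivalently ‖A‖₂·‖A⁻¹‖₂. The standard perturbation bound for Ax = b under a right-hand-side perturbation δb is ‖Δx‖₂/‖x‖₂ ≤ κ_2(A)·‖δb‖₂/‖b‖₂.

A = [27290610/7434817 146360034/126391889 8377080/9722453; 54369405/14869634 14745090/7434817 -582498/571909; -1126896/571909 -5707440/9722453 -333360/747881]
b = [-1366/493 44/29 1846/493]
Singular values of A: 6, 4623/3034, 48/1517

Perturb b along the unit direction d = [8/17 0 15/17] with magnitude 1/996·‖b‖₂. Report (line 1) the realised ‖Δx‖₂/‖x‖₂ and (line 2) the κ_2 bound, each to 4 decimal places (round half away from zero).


σ_max = 6, σ_min = 48/1517
κ_2(A) = 6 / (48/1517) = 189.6250
worst-case relative error ≤ 189.6250 × 1/996 = 0.1904
solve Ax = b  →  x = [-23.1369 54.6618 21.8877]
‖b‖₂ = 4.8990 and ‖x‖₂ = 63.2637
δb = ε·‖b‖·d = [0.0023 0.0000 0.0043]; solving A·Δx = δb gives ‖Δx‖ = 0.1554
relative error = 0.0025
tightness: 0.0025 against a bound of 0.1904 (unrounded ratio ≈ 0.0129)

0.0025
0.1904


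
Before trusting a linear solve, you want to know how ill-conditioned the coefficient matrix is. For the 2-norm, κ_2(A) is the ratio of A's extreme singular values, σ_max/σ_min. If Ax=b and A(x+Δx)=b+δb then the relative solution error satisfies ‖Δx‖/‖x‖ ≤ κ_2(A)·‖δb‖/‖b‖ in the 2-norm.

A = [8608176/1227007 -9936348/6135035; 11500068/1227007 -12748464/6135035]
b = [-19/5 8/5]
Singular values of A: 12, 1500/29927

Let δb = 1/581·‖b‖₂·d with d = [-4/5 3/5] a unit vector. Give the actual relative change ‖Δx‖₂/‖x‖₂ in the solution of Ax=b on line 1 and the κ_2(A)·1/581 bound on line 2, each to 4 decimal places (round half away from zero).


from the listed singular values, σ₁ = 12, σ_n = 1500/29927
condition number: 12 ÷ (1500/29927) = 239.4160
worst-case relative error ≤ 239.4160 × 1/581 = 0.4121
solve Ax = b  →  x = [17.4369 77.8772]
‖b‖ = 4.1231, ‖x‖ = 79.8054
δb = ε·‖b‖·d = [-0.0057 0.0043]; solving A·Δx = δb gives ‖Δx‖ = 0.1416
realised ‖Δx‖/‖x‖ = 0.0018
realised/bound (from unrounded values) ≈ 0.0043

0.0018
0.4121


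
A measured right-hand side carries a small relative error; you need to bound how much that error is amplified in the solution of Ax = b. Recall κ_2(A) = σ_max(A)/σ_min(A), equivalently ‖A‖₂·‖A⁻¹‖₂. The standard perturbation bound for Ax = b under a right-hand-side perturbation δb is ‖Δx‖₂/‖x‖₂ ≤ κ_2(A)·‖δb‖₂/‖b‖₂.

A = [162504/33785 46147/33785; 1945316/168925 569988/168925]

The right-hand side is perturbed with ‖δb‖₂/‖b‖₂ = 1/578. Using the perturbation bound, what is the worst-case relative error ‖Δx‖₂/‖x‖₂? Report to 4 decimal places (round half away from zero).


0.5845

M = AᵀA = [4444443090256/28535655625 1296283578408/28535655625; 1296283578408/28535655625 378124960369/28535655625]. tr(M)=7716108881/45657049, det(M)=11424400/45657049
eigenvalues of AᵀA: λ = (tr ± √(tr²−4·det))/2 = 169, 67600/45657049
κ_2(A) = √(λ_max/λ_min) = √(169 / (67600/45657049)) = 337.8500
κ_2(A)·‖δb‖/‖b‖ = 0.5845


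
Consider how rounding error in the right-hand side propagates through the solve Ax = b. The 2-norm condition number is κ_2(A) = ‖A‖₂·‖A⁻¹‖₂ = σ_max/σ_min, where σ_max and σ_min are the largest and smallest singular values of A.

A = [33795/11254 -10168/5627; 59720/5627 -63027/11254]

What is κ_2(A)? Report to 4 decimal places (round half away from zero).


M = AᵀA = [15408015625/126652516 -2053800000/31663129; -2053800000/31663129 4385955625/126652516]. tr(M)=34245625/219122, det(M)=9765625/1752976
λ_max, λ_min = (34245625/219122 ± √292923225000000/12003612721)/2 = 625/4, 15625/438244
σ_max=√(625/4)=(25/2), σ_min=√(15625/438244)=(125/662) → κ = 66.2000

66.2000


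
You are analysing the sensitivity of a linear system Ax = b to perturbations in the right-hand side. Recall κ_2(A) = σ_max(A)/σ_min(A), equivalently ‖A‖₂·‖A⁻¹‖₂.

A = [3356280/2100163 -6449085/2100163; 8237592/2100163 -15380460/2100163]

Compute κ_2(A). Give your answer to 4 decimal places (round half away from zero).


237.5750

AᵀA = [468180694656/26098725601 -877768575480/26098725601; -877768575480/26098725601 1645853533425/26098725601]; tr = 7314997329/90307009, det = 10497600/90307009
solving λ² − 7314997329/90307009·λ + 10497600/90307009 = 0 gives λ = 81, 129600/90307009
so κ_2 = √(81 / (129600/90307009)) = 237.5750


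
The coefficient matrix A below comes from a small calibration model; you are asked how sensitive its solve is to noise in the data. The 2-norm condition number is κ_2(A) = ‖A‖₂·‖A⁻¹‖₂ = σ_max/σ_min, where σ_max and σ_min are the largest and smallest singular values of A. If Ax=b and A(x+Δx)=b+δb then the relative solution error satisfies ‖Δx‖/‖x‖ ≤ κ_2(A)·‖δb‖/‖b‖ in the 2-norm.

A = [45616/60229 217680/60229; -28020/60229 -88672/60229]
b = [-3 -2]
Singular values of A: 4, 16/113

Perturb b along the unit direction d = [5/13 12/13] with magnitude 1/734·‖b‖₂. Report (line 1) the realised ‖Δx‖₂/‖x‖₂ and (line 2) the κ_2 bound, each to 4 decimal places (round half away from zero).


σ_max = 4, σ_min = 16/113
κ_2(A) = 4 / (16/113) = 28.2500
κ_2(A)·‖δb‖/‖b‖ = 0.0385
solve Ax = b  →  x = [20.5610 -5.1387]
‖b‖₂ = 3.6056 and ‖x‖₂ = 21.1934
δb = ε·‖b‖·d = [0.0019 0.0045]; solving A·Δx = δb gives ‖Δx‖ = 0.0347
realised ‖Δx‖/‖x‖ = 0.0016
tightness: 0.0016 against a bound of 0.0385 (unrounded ratio ≈ 0.0425)

0.0016
0.0385


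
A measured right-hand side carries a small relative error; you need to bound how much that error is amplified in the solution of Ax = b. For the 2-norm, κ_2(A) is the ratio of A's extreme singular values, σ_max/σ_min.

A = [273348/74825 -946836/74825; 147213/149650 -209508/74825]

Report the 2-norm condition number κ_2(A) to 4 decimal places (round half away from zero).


M = AᵀA = [38137797/2664500 -32627826/666125; -32627826/666125 111884832/666125]. tr(M)=3885417/21316, det(M)=26244/5329
eigenvalues of AᵀA: λ = (tr ± √(tr²−4·det))/2 = 729/4, 144/5329
σ_max=√(729/4)=(27/2), σ_min=√(144/5329)=(12/73) → κ = 82.1250

82.1250


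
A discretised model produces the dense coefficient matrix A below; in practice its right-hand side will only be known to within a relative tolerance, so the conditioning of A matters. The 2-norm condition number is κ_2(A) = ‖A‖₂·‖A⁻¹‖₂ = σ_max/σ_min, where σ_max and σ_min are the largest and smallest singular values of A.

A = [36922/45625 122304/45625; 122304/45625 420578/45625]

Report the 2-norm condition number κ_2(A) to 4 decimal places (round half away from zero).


M = AᵀA = [26114404/3330625 89526528/3330625; 89526528/3330625 306950596/3330625]. tr(M)=532904/5329, det(M)=400/5329
eigenvalues of AᵀA: λ = (tr ± √(tr²−4·det))/2 = 100, 4/5329
κ = σ_max/σ_min = 10/(2/73) = 365.0000

365.0000


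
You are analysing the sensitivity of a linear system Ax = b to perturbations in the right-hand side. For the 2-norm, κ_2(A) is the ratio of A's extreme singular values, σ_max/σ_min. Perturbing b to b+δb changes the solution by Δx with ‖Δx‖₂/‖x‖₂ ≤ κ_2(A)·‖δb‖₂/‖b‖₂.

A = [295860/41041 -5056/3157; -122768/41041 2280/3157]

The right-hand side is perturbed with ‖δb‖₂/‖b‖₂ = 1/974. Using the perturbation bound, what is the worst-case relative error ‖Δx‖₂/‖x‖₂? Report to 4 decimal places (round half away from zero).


AᵀA = [607130896/9966649 -136598400/9966649; -136598400/9966649 30761536/9966649]; tr = 379472/5929, det = 1024/5929
solving λ² − 379472/5929·λ + 1024/5929 = 0 gives λ = 64, 16/5929
κ = σ_max/σ_min = 8/(4/77) = 154.0000
worst-case relative error ≤ 154.0000 × 1/974 = 0.1581

0.1581


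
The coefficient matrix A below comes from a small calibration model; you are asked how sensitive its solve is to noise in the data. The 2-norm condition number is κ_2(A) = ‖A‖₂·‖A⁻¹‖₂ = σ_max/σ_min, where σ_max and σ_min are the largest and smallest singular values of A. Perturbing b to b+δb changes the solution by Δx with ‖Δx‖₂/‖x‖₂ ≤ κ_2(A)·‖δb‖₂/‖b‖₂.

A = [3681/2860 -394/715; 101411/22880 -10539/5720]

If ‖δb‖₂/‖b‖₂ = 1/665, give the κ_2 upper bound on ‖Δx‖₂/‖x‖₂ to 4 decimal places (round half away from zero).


M = AᵀA = [34311925/1610752 -3574125/402688; -3574125/402688 372325/100672]. tr(M)=3097625/123904, det(M)=625/123904
λ_max, λ_min = (3097625/123904 ± √9594970880625/15352201216)/2 = 25, 25/123904
so κ_2 = √(25 / (25/123904)) = 352.0000
worst-case relative error ≤ 352.0000 × 1/665 = 0.5293

0.5293


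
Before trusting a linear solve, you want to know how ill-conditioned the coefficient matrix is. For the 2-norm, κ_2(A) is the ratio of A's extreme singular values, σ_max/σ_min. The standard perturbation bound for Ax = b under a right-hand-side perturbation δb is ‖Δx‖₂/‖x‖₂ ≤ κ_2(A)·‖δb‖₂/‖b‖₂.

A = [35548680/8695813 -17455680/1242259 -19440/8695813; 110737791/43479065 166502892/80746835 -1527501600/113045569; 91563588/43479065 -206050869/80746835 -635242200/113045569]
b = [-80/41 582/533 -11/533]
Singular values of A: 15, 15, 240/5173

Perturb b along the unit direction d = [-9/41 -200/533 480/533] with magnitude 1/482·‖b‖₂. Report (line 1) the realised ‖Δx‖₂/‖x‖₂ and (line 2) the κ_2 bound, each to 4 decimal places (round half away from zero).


σ_max = 15, σ_min = 240/5173
κ_2(A) = 15 / (240/5173) = 323.3125
bound on ‖Δx‖/‖x‖: κ·ε = 323.3125·1/482 = 0.6708
solve Ax = b  →  x = [-0.0233 0.1321 -0.0650]
‖b‖₂ = 2.2361 and ‖x‖₂ = 0.1491
δb = ε·‖b‖·d = [-0.0010 -0.0017 0.0042]; solving A·Δx = δb gives ‖Δx‖ = 0.1000
realised ‖Δx‖/‖x‖ = 0.6708
realised/bound = 1 exactly: the bound is attained for this b and d

0.6708
0.6708


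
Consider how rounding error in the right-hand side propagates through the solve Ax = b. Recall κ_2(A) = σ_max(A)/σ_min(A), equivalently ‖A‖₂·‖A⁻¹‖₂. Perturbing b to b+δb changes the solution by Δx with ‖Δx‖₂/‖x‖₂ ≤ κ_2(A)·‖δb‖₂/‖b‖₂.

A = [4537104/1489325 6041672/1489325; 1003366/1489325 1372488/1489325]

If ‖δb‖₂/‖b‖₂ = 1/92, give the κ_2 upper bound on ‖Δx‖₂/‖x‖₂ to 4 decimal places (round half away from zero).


form AᵀA = [12844768612/1319505625 17125997616/1319505625; 17125997616/1319505625 22834933888/1319505625] with trace 57087524/2111209 and determinant 7311616/1319505625
eigenvalues of AᵀA: λ = (tr ± √(tr²−4·det))/2 = 676/25, 10816/52780225
κ_2(A) = √(λ_max/λ_min) = √((676/25) / (10816/52780225)) = 363.2500
bound on ‖Δx‖/‖x‖: κ·ε = 363.2500·1/92 = 3.9484

3.9484
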